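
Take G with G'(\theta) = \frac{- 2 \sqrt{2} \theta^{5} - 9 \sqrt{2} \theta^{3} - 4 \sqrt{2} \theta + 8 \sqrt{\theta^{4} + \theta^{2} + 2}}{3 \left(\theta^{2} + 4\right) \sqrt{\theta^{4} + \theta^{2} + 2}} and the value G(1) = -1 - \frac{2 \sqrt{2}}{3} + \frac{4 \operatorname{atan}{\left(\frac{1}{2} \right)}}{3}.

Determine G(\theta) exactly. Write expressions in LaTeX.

Recover the given G'(\theta) by differentiating a candidate G(\theta); any mismatch rules it out.
A general antiderivative is - \frac{2 \sqrt{\frac{\theta^{4}}{2} + \frac{\theta^{2}}{2} + 1}}{3} + \frac{4 \operatorname{atan}{\left(\frac{\theta}{2} \right)}}{3} + C.
The condition gives C = -1 - \frac{2 \sqrt{2}}{3} + \frac{4 \operatorname{atan}{\left(\frac{1}{2} \right)}}{3} - (- \frac{2 \sqrt{2}}{3} + \frac{4 \operatorname{atan}{\left(\frac{1}{2} \right)}}{3}) = -1.
So G(\theta) = \frac{- \sqrt{2} \sqrt{\theta^{4} + \theta^{2} + 2} + 4 \operatorname{atan}{\left(\frac{\theta}{2} \right)} - 3}{3}.
Check: d/d\theta[\frac{- \sqrt{2} \sqrt{\theta^{4} + \theta^{2} + 2} + 4 \operatorname{atan}{\left(\frac{\theta}{2} \right)} - 3}{3}] = \frac{- 2 \sqrt{2} \theta^{5} - 9 \sqrt{2} \theta^{3} - 4 \sqrt{2} \theta + 8 \sqrt{\theta^{4} + \theta^{2} + 2}}{3 \theta^{2} \sqrt{\theta^{4} + \theta^{2} + 2} + 12 \sqrt{\theta^{4} + \theta^{2} + 2}}, which equals G'(\theta).

G(\theta) = \frac{- \sqrt{2} \sqrt{\theta^{4} + \theta^{2} + 2} + 4 \operatorname{atan}{\left(\frac{\theta}{2} \right)} - 3}{3}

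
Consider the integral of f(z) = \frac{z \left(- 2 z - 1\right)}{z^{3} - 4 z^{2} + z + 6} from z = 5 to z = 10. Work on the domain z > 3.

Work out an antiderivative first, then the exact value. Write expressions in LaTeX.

Factor the denominator (\left(z - 3\right) \left(z - 2\right) \left(z + 1\right)) and decompose: f = - \frac{1}{12 \left(z + 1\right)} + \frac{10}{3 \left(z - 2\right)} - \frac{21}{4 \left(z - 3\right)}; each piece integrates to a log, atan, or power term.
F(z) = - \frac{21 \log{\left(z - 3 \right)}}{4} + \frac{10 \log{\left(z - 2 \right)}}{3} - \frac{\log{\left(z + 1 \right)}}{12} is an antiderivative of f.
Check: d/dz[- \frac{21 \log{\left(z - 3 \right)}}{4} + \frac{10 \log{\left(z - 2 \right)}}{3} - \frac{\log{\left(z + 1 \right)}}{12}] = \frac{- 2 z^{2} - z}{z^{3} - 4 z^{2} + z + 6}, which equals f(z).
F(10) = - \frac{21 \log{\left(7 \right)}}{4} - \frac{\log{\left(11 \right)}}{12} + \frac{10 \log{\left(8 \right)}}{3}; F(5) = - \frac{21 \log{\left(2 \right)}}{4} - \frac{\log{\left(6 \right)}}{12} + \frac{10 \log{\left(3 \right)}}{3}.
Integral = F(10) - F(5) = - \frac{21 \log{\left(7 \right)}}{4} - \frac{10 \log{\left(3 \right)}}{3} - \frac{\log{\left(11 \right)}}{12} + \frac{\log{\left(6 \right)}}{12} + \frac{21 \log{\left(2 \right)}}{4} + \frac{10 \log{\left(8 \right)}}{3}.

Antiderivative: F(z) = - \frac{21 \log{\left(z - 3 \right)}}{4} + \frac{10 \log{\left(z - 2 \right)}}{3} - \frac{\log{\left(z + 1 \right)}}{12}; value = - \frac{21 \log{\left(7 \right)}}{4} - \frac{10 \log{\left(3 \right)}}{3} - \frac{\log{\left(11 \right)}}{12} + \frac{\log{\left(6 \right)}}{12} + \frac{21 \log{\left(2 \right)}}{4} + \frac{10 \log{\left(8 \right)}}{3}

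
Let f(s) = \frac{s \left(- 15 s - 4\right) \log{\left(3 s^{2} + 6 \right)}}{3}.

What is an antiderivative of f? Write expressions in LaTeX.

An antiderivative is F(s) = - \frac{15 s^{3} \log{\left(3 s^{2} + 6 \right)} - 10 s^{3} + 6 s^{2} \log{\left(3 s^{2} + 6 \right)} - 6 s^{2} + 60 s + 12 \log{\left(s^{2} + 2 \right)} - 60 \sqrt{2} \operatorname{atan}{\left(\frac{\sqrt{2} s}{2} \right)}}{9}.

An antiderivative F(s) passes only if d/ds[F] lands on f(s) exactly.
Check: d/ds[- \frac{15 s^{3} \log{\left(3 s^{2} + 6 \right)} - 10 s^{3} + 6 s^{2} \log{\left(3 s^{2} + 6 \right)} - 6 s^{2} + 60 s + 12 \log{\left(s^{2} + 2 \right)} - 60 \sqrt{2} \operatorname{atan}{\left(\frac{\sqrt{2} s}{2} \right)}}{9}] = - 5 s^{2} \log{\left(s^{2} + 2 \right)} - 5 s^{2} \log{\left(3 \right)} - \frac{4 s \log{\left(s^{2} + 2 \right)}}{3} - \frac{4 s \log{\left(3 \right)}}{3}, which equals f(s).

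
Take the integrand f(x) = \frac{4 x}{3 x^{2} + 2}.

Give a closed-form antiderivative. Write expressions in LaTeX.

The substitution u = 3 x^{2} + 2 works: f is exactly (dF/du)*(du/dx) for that inner function.
Check: d/dx[\frac{2 \log{\left(3 x^{2} + 2 \right)}}{3}] = \frac{4 x}{3 x^{2} + 2} = f(x).

An antiderivative is F(x) = \frac{2 \log{\left(3 x^{2} + 2 \right)}}{3}.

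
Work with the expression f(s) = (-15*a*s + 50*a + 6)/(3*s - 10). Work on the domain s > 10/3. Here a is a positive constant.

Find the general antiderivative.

For F(s) to be correct the identity F'(s) - f(s) = 0 must hold.
Check: d/ds[-5*a*s + 2*log(3*s/2 - 5)] = (-15*a*s + 50*a + 6)/(3*s - 10) = f(s).

F(s) = -5*a*s + 2*log(3*s/2 - 5) + C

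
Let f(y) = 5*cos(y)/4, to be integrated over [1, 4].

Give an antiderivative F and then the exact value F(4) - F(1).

Check any antiderivative F(y) by computing F'(y) and comparing it with f(y).
F(y) = 5*sin(y)/4 is an antiderivative of f.
Check: d/dy[5*sin(y)/4] = 5*cos(y)/4 = f(y).
F(4) = 5*sin(4)/4; F(1) = 5*sin(1)/4.
Integral = F(4) - F(1) = -5*sin(1)/4 + 5*sin(4)/4.

Antiderivative: F(y) = 5*sin(y)/4; value = -5*sin(1)/4 + 5*sin(4)/4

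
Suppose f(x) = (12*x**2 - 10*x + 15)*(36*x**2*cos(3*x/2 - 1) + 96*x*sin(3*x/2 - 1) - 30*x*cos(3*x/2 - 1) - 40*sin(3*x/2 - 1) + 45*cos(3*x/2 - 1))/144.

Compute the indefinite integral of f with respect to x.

f has the shape u'v + uv' for u = (-2*x**2 + 5*x/3 - 5/2)**2/2 and v = sin(3*x/2 - 1) — it is the derivative of the product u*v.
Check: d/dx[2*x**4*sin(3*x/2 - 1) - 10*x**3*sin(3*x/2 - 1)/3 + 115*x**2*sin(3*x/2 - 1)/18 - 25*x*sin(3*x/2 - 1)/6 + 25*sin(3*x/2 - 1)/8] = 3*x**4*cos(3*x/2 - 1) + 8*x**3*sin(3*x/2 - 1) - 5*x**3*cos(3*x/2 - 1) - 10*x**2*sin(3*x/2 - 1) + 115*x**2*cos(3*x/2 - 1)/12 + 115*x*sin(3*x/2 - 1)/9 - 25*x*cos(3*x/2 - 1)/4 - 25*sin(3*x/2 - 1)/6 + 75*cos(3*x/2 - 1)/16, which equals f(x).

F(x) = 2*x**4*sin(3*x/2 - 1) - 10*x**3*sin(3*x/2 - 1)/3 + 115*x**2*sin(3*x/2 - 1)/18 - 25*x*sin(3*x/2 - 1)/6 + 25*sin(3*x/2 - 1)/8 + C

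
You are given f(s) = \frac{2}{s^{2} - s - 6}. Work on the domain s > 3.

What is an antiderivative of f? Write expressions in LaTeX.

An antiderivative is F(s) = \frac{2 \left(\log{\left(s - 3 \right)} - \log{\left(s + 2 \right)}\right)}{5}.

The denominator factors as \left(s - 3\right) \left(s + 2\right); partial fractions split f into directly integrable pieces: - \frac{2}{5 \left(s + 2\right)} + \frac{2}{5 \left(s - 3\right)}.
Check: d/ds[\frac{2 \left(\log{\left(s - 3 \right)} - \log{\left(s + 2 \right)}\right)}{5}] = \frac{2}{s^{2} - s - 6} = f(s).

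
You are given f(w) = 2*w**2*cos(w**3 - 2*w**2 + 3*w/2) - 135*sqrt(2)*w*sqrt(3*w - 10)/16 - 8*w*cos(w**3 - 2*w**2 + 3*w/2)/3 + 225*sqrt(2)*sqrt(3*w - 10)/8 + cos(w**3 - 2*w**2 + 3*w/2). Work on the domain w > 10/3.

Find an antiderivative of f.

Integrate term by term and add the pieces.
Check: d/dw[(-9*sqrt(2)*(3*w - 10)**(5/2) + 16*sin(w**3 - 2*w**2 + 3*w/2))/24] = 2*w**2*cos(w**3 - 2*w**2 + 3*w/2) - 135*sqrt(2)*w*sqrt(3*w - 10)/16 - 8*w*cos(w**3 - 2*w**2 + 3*w/2)/3 + 225*sqrt(2)*sqrt(3*w - 10)/8 + cos(w**3 - 2*w**2 + 3*w/2) = f(w).

An antiderivative is F(w) = (-9*sqrt(2)*(3*w - 10)**(5/2) + 16*sin(w**3 - 2*w**2 + 3*w/2))/24.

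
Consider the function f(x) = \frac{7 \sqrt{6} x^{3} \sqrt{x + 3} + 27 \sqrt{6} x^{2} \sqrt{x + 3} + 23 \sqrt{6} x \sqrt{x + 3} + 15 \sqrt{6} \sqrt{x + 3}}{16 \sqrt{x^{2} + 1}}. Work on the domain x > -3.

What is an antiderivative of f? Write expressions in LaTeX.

An antiderivative is F(x) = \frac{\left(x + 3\right)^{\frac{5}{2}} \sqrt{\frac{3 x^{2}}{2} + \frac{3}{2}}}{4}.

Recognize the product-rule pattern: f = u'v + uv' with u = \frac{\left(x + 3\right)^{\frac{5}{2}}}{4}, v = \sqrt{\frac{3 x^{2}}{2} + \frac{3}{2}}, so integration by parts undoes it.
Check: d/dx[\frac{\left(x + 3\right)^{\frac{5}{2}} \sqrt{\frac{3 x^{2}}{2} + \frac{3}{2}}}{4}] = \frac{7 \sqrt{6} x^{3} \sqrt{x + 3} + 27 \sqrt{6} x^{2} \sqrt{x + 3} + 23 \sqrt{6} x \sqrt{x + 3} + 15 \sqrt{6} \sqrt{x + 3}}{16 \sqrt{x^{2} + 1}} = f(x).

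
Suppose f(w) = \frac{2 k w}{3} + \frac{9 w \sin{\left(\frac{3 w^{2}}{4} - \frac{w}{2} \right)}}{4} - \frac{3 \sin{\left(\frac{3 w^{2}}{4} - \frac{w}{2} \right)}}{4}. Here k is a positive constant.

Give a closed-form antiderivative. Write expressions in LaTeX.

Integrate term by term and add the pieces.
Check: d/dw[\frac{k w^{2}}{3} - \frac{3 \cos{\left(\frac{3 w^{2}}{4} - \frac{w}{2} \right)}}{2}] = \frac{2 k w}{3} + \frac{9 w \sin{\left(\frac{3 w^{2}}{4} - \frac{w}{2} \right)}}{4} - \frac{3 \sin{\left(\frac{3 w^{2}}{4} - \frac{w}{2} \right)}}{4} = f(w).

An antiderivative is F(w) = \frac{k w^{2}}{3} - \frac{3 \cos{\left(\frac{3 w^{2}}{4} - \frac{w}{2} \right)}}{2}.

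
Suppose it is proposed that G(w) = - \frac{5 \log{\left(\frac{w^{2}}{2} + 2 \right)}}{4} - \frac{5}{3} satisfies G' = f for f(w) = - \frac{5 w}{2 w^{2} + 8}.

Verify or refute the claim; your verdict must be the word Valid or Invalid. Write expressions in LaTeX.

d/dw[G] = - \frac{5 w}{2 w^{2} + 8}
This equals f(w) exactly, so the claim holds.

Valid - differentiating G returns exactly f.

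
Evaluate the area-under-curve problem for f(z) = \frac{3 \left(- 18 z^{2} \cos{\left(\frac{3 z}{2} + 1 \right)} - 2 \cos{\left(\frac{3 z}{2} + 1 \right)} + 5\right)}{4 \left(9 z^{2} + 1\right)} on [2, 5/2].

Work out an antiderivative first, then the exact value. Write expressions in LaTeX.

A candidate is checked by its d/dz: the result must match f(z).
F(z) = - \sin{\left(\frac{3 z}{2} + 1 \right)} + \frac{5 \operatorname{atan}{\left(3 z \right)}}{4} is an antiderivative of f.
Check: d/dz[- \sin{\left(\frac{3 z}{2} + 1 \right)} + \frac{5 \operatorname{atan}{\left(3 z \right)}}{4}] = \frac{- 54 z^{2} \cos{\left(\frac{3 z}{2} + 1 \right)} - 6 \cos{\left(\frac{3 z}{2} + 1 \right)} + 15}{36 z^{2} + 4}, which equals f(z).
F(5/2) = - \sin{\left(\frac{19}{4} \right)} + \frac{5 \operatorname{atan}{\left(\frac{15}{2} \right)}}{4}; F(2) = - \sin{\left(4 \right)} + \frac{5 \operatorname{atan}{\left(6 \right)}}{4}.
Integral = F(5/2) - F(2) = - \frac{5 \operatorname{atan}{\left(6 \right)}}{4} + \sin{\left(4 \right)} - \sin{\left(\frac{19}{4} \right)} + \frac{5 \operatorname{atan}{\left(\frac{15}{2} \right)}}{4}.

Antiderivative: F(z) = - \sin{\left(\frac{3 z}{2} + 1 \right)} + \frac{5 \operatorname{atan}{\left(3 z \right)}}{4}; value = - \frac{5 \operatorname{atan}{\left(6 \right)}}{4} + \sin{\left(4 \right)} - \sin{\left(\frac{19}{4} \right)} + \frac{5 \operatorname{atan}{\left(\frac{15}{2} \right)}}{4}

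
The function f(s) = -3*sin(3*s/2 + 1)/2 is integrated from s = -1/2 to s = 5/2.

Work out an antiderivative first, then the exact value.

Since d/ds undoes antidifferentiation here, F'(s) = f(s) is required of F(s).
F(s) = cos(3*s/2 + 1) is an antiderivative of f.
Check: d/ds[cos(3*s/2 + 1)] = -3*sin(3*s/2 + 1)/2 = f(s).
F(5/2) = cos(19/4); F(-1/2) = cos(1/4).
Integral = F(5/2) - F(-1/2) = -cos(1/4) + cos(19/4).

Antiderivative: F(s) = cos(3*s/2 + 1); value = -cos(1/4) + cos(19/4)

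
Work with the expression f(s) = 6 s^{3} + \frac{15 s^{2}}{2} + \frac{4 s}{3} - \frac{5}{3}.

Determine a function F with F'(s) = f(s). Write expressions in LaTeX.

Integrate term by term and add the pieces.
Check: d/ds[\frac{3 s^{4}}{2} + \frac{5 s^{3}}{2} + \frac{2 s^{2}}{3} - \frac{5 s}{3}] = 6 s^{3} + \frac{15 s^{2}}{2} + \frac{4 s}{3} - \frac{5}{3} = f(s).

An antiderivative is F(s) = \frac{3 s^{4}}{2} + \frac{5 s^{3}}{2} + \frac{2 s^{2}}{3} - \frac{5 s}{3}.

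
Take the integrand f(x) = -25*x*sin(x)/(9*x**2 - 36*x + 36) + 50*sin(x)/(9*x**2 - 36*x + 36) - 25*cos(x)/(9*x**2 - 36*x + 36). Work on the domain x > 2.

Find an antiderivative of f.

An antiderivative is F(x) = 25*cos(x)/(9*x - 18).

f has the shape u'v + uv' for u = 25/(3*(3*x - 6)) and v = cos(x) — it is the derivative of the product u*v.
Check: d/dx[25*cos(x)/(9*x - 18)] = (-25*x*sin(x) + 50*sin(x) - 25*cos(x))/(9*x**2 - 36*x + 36), which equals f(x).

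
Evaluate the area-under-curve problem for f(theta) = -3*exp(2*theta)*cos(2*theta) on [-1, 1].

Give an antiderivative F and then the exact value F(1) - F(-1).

A candidate is checked by its d/dtheta: the result must match f(theta).
F(theta) = -3*exp(2*theta)*sin(2*theta)/4 - 3*exp(2*theta)*cos(2*theta)/4 is an antiderivative of f.
Check: d/dtheta[-3*exp(2*theta)*sin(2*theta)/4 - 3*exp(2*theta)*cos(2*theta)/4] = -3*exp(2*theta)*cos(2*theta) = f(theta).
F(1) = -3*exp(2)*sin(2)/4 - 3*exp(2)*cos(2)/4; F(-1) = -3*exp(-2)*cos(2)/4 + 3*exp(-2)*sin(2)/4.
Integral = F(1) - F(-1) = -3*exp(2)*sin(2)/4 - 3*exp(-2)*sin(2)/4 + 3*exp(-2)*cos(2)/4 - 3*exp(2)*cos(2)/4.

Antiderivative: F(theta) = -3*exp(2*theta)*sin(2*theta)/4 - 3*exp(2*theta)*cos(2*theta)/4; value = -3*exp(2)*sin(2)/4 - 3*exp(-2)*sin(2)/4 + 3*exp(-2)*cos(2)/4 - 3*exp(2)*cos(2)/4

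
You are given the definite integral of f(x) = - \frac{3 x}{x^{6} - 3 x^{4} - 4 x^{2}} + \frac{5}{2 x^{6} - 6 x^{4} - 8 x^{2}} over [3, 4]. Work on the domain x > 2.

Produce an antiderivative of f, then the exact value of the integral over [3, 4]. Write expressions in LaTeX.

The denominator factors as 2 x^{2} \left(x - 2\right) \left(x + 2\right) \left(x^{2} + 1\right); partial fractions split f into directly integrable pieces: - \frac{6 x - 5}{10 \left(x^{2} + 1\right)} - \frac{17}{160 \left(x + 2\right)} - \frac{7}{160 \left(x - 2\right)} + \frac{3}{4 x} - \frac{5}{8 x^{2}}.
F(x) = \frac{3 \log{\left(x \right)}}{4} - \frac{7 \log{\left(x - 2 \right)}}{160} - \frac{17 \log{\left(x + 2 \right)}}{160} - \frac{3 \log{\left(x^{2} + 1 \right)}}{10} + \frac{\operatorname{atan}{\left(x \right)}}{2} + \frac{5}{8 x} is an antiderivative of f.
Check: d/dx[\frac{3 \log{\left(x \right)}}{4} - \frac{7 \log{\left(x - 2 \right)}}{160} - \frac{17 \log{\left(x + 2 \right)}}{160} - \frac{3 \log{\left(x^{2} + 1 \right)}}{10} + \frac{\operatorname{atan}{\left(x \right)}}{2} + \frac{5}{8 x}] = \frac{5 - 6 x}{2 x^{6} - 6 x^{4} - 8 x^{2}}, which equals f(x).
F(4) = - \frac{3 \log{\left(17 \right)}}{10} - \frac{17 \log{\left(6 \right)}}{160} - \frac{7 \log{\left(2 \right)}}{160} + \frac{5}{32} + \frac{\operatorname{atan}{\left(4 \right)}}{2} + \frac{3 \log{\left(4 \right)}}{4}; F(3) = - \frac{3 \log{\left(10 \right)}}{10} - \frac{17 \log{\left(5 \right)}}{160} + \frac{5}{24} + \frac{\operatorname{atan}{\left(3 \right)}}{2} + \frac{3 \log{\left(3 \right)}}{4}.
Integral = F(4) - F(3) = - \frac{3 \log{\left(17 \right)}}{10} - \frac{3 \log{\left(3 \right)}}{4} - \frac{\operatorname{atan}{\left(3 \right)}}{2} - \frac{17 \log{\left(6 \right)}}{160} - \frac{5}{96} - \frac{7 \log{\left(2 \right)}}{160} + \frac{17 \log{\left(5 \right)}}{160} + \frac{\operatorname{atan}{\left(4 \right)}}{2} + \frac{3 \log{\left(10 \right)}}{10} + \frac{3 \log{\left(4 \right)}}{4}.

Antiderivative: F(x) = \frac{3 \log{\left(x \right)}}{4} - \frac{7 \log{\left(x - 2 \right)}}{160} - \frac{17 \log{\left(x + 2 \right)}}{160} - \frac{3 \log{\left(x^{2} + 1 \right)}}{10} + \frac{\operatorname{atan}{\left(x \right)}}{2} + \frac{5}{8 x}; value = - \frac{3 \log{\left(17 \right)}}{10} - \frac{3 \log{\left(3 \right)}}{4} - \frac{\operatorname{atan}{\left(3 \right)}}{2} - \frac{17 \log{\left(6 \right)}}{160} - \frac{5}{96} - \frac{7 \log{\left(2 \right)}}{160} + \frac{17 \log{\left(5 \right)}}{160} + \frac{\operatorname{atan}{\left(4 \right)}}{2} + \frac{3 \log{\left(10 \right)}}{10} + \frac{3 \log{\left(4 \right)}}{4}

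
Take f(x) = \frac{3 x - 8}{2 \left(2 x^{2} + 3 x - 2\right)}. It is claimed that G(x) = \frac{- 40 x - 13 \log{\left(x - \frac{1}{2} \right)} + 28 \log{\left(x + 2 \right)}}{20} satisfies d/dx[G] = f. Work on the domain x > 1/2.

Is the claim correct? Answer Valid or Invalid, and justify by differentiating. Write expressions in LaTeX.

Invalid: d/dx[G] - f = -2, which is not 0.

d/dx[G] = \frac{- 8 x^{2} - 9 x}{4 x^{2} + 6 x - 4}
d/dx[G] - f(x) = -2 != 0.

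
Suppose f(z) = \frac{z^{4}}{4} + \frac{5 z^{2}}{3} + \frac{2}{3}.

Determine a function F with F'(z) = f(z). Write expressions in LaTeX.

An antiderivative is F(z) = \frac{z^{5}}{20} + \frac{5 z^{3}}{9} + \frac{2 z}{3}.

The integrand splits into summands that can be handled one at a time.
Check: d/dz[\frac{z^{5}}{20} + \frac{5 z^{3}}{9} + \frac{2 z}{3}] = \frac{z^{4}}{4} + \frac{5 z^{2}}{3} + \frac{2}{3} = f(z).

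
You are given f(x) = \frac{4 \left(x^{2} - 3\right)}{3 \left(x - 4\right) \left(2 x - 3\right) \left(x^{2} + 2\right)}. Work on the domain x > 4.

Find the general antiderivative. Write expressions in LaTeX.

F(x) = - \frac{- 442 \log{\left(x - 4 \right)} - 108 \log{\left(x - \frac{3}{2} \right)} + 275 \log{\left(x^{2} + 2 \right)} + 200 \sqrt{2} \operatorname{atan}{\left(\frac{\sqrt{2} x}{2} \right)}}{2295} + C

Factor the denominator (3 \left(x - 4\right) \left(2 x - 3\right) \left(x^{2} + 2\right)) and decompose: f = - \frac{10 \left(11 x + 8\right)}{459 \left(x^{2} + 2\right)} + \frac{8}{85 \left(2 x - 3\right)} + \frac{26}{135 \left(x - 4\right)}; each piece integrates to a log, atan, or power term.
Check: d/dx[- \frac{- 442 \log{\left(x - 4 \right)} - 108 \log{\left(x - \frac{3}{2} \right)} + 275 \log{\left(x^{2} + 2 \right)} + 200 \sqrt{2} \operatorname{atan}{\left(\frac{\sqrt{2} x}{2} \right)}}{2295}] = \frac{4 x^{2} - 12}{6 x^{4} - 33 x^{3} + 48 x^{2} - 66 x + 72}, which equals f(x).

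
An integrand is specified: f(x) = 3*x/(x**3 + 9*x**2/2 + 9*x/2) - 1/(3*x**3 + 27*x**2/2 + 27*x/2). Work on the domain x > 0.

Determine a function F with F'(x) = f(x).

An antiderivative is F(x) = -2*log(x)/27 + 58*log(x + 3/2)/27 - 56*log(x + 3)/27.

The denominator factors as 3*x*(x + 3)*(2*x + 3); partial fractions split f into directly integrable pieces: 116/(27*(2*x + 3)) - 56/(27*(x + 3)) - 2/(27*x).
Check: d/dx[-2*log(x)/27 + 58*log(x + 3/2)/27 - 56*log(x + 3)/27] = (18*x - 2)/(6*x**3 + 27*x**2 + 27*x), which equals f(x).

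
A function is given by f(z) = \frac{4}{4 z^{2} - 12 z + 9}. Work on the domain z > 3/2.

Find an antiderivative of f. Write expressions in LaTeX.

Whatever form F(z) takes, F'(z) = f(z) is non-negotiable.
Check: d/dz[- \frac{2}{2 z - 3}] = \frac{4}{4 z^{2} - 12 z + 9} = f(z).

An antiderivative is F(z) = - \frac{2}{2 z - 3}.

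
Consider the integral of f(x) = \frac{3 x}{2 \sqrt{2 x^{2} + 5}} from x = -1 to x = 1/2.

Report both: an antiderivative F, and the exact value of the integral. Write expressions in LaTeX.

f matches the chain-rule pattern g'(h)*h' with inner function h(x) = 2 x^{2} + 5; substituting u = h(x) collapses the integral.
F(x) = \frac{3 \sqrt{2 x^{2} + 5}}{4} is an antiderivative of f.
Check: d/dx[\frac{3 \sqrt{2 x^{2} + 5}}{4}] = \frac{3 x}{2 \sqrt{2 x^{2} + 5}} = f(x).
F(1/2) = \frac{3 \sqrt{22}}{8}; F(-1) = \frac{3 \sqrt{7}}{4}.
Integral = F(1/2) - F(-1) = - \frac{3 \sqrt{7}}{4} + \frac{3 \sqrt{22}}{8}.

Antiderivative: F(x) = \frac{3 \sqrt{2 x^{2} + 5}}{4}; value = - \frac{3 \sqrt{7}}{4} + \frac{3 \sqrt{22}}{8}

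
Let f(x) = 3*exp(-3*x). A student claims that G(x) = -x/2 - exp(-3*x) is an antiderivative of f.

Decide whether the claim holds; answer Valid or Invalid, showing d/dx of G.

Invalid: d/dx[G] - f = -1/2, which is not 0.

d/dx[G] = (6 - exp(3*x))*exp(-3*x)/2
d/dx[G] - f(x) = -1/2 != 0.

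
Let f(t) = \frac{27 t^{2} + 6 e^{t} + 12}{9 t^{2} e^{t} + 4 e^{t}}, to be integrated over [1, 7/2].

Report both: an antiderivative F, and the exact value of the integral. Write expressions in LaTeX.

Recover f(t) by differentiating a candidate F(t); any mismatch rules it out.
F(t) = \operatorname{atan}{\left(\frac{3 t}{2} \right)} - 3 e^{- t} is an antiderivative of f.
Check: d/dt[\operatorname{atan}{\left(\frac{3 t}{2} \right)} - 3 e^{- t}] = \frac{27 t^{2} + 6 e^{t} + 12}{9 t^{2} e^{t} + 4 e^{t}} = f(t).
F(7/2) = - \frac{3}{e^{\frac{7}{2}}} + \operatorname{atan}{\left(\frac{21}{4} \right)}; F(1) = - \frac{3}{e} + \operatorname{atan}{\left(\frac{3}{2} \right)}.
Integral = F(7/2) - F(1) = - \operatorname{atan}{\left(\frac{3}{2} \right)} - \frac{3}{e^{\frac{7}{2}}} + \frac{3}{e} + \operatorname{atan}{\left(\frac{21}{4} \right)}.

Antiderivative: F(t) = \operatorname{atan}{\left(\frac{3 t}{2} \right)} - 3 e^{- t}; value = - \operatorname{atan}{\left(\frac{3}{2} \right)} - \frac{3}{e^{\frac{7}{2}}} + \frac{3}{e} + \operatorname{atan}{\left(\frac{21}{4} \right)}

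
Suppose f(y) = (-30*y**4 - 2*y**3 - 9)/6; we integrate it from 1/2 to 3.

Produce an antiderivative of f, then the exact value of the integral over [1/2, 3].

A first test for any F(y): its y-derivative must equal f(y) identically.
F(y) = -y**5 - y**4/12 - 3*y/2 is an antiderivative of f.
Check: d/dy[-y**5 - y**4/12 - 3*y/2] = -5*y**4 - y**3/3 - 3/2, which equals f(y).
F(3) = -1017/4; F(1/2) = -151/192.
Integral = F(3) - F(1/2) = -48665/192.

Antiderivative: F(y) = -y**5 - y**4/12 - 3*y/2; value = -48665/192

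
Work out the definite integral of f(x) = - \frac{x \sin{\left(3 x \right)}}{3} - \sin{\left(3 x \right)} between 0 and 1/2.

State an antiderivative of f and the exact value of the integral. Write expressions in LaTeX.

Antiderivative: F(x) = \frac{3 x \cos{\left(3 x \right)} - \sin{\left(3 x \right)} + 9 \cos{\left(3 x \right)}}{27}; value = - \frac{1}{3} - \frac{\sin{\left(\frac{3}{2} \right)}}{27} + \frac{7 \cos{\left(\frac{3}{2} \right)}}{18}

Integrate term by term and add the pieces.
F(x) = \frac{3 x \cos{\left(3 x \right)} - \sin{\left(3 x \right)} + 9 \cos{\left(3 x \right)}}{27} is an antiderivative of f.
Check: d/dx[\frac{3 x \cos{\left(3 x \right)} - \sin{\left(3 x \right)} + 9 \cos{\left(3 x \right)}}{27}] = - \frac{x \sin{\left(3 x \right)}}{3} - \sin{\left(3 x \right)} = f(x).
F(1/2) = - \frac{\sin{\left(\frac{3}{2} \right)}}{27} + \frac{7 \cos{\left(\frac{3}{2} \right)}}{18}; F(0) = \frac{1}{3}.
Integral = F(1/2) - F(0) = - \frac{1}{3} - \frac{\sin{\left(\frac{3}{2} \right)}}{27} + \frac{7 \cos{\left(\frac{3}{2} \right)}}{18}.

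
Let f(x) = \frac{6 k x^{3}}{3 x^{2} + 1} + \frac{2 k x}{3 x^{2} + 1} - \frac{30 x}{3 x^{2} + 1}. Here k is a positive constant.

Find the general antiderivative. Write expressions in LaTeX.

F(x) = k x^{2} - 5 \log{\left(3 x^{2} + 1 \right)} + C

Integrate term by term and add the pieces.
Check: d/dx[k x^{2} - 5 \log{\left(3 x^{2} + 1 \right)}] = \frac{6 k x^{3} + 2 k x - 30 x}{3 x^{2} + 1}, which equals f(x).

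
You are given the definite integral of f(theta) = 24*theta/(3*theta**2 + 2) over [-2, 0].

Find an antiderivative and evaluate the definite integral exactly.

Antiderivative: F(theta) = 4*log(3*theta**2 + 2); value = -4*log(14) + 4*log(2)

f matches the chain-rule pattern g'(h)*h' with inner function h(theta) = 3*theta**2 + 2; substituting u = h(theta) collapses the integral.
F(theta) = 4*log(3*theta**2 + 2) is an antiderivative of f.
Check: d/dtheta[4*log(3*theta**2 + 2)] = 24*theta/(3*theta**2 + 2) = f(theta).
F(0) = 4*log(2); F(-2) = 4*log(14).
Integral = F(0) - F(-2) = -4*log(14) + 4*log(2).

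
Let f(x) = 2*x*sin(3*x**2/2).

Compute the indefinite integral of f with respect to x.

F(x) = -2*cos(3*x**2/2)/3 + C

The substitution u = 3*x**2/2 works: f is exactly (dF/du)*(du/dx) for that inner function.
Check: d/dx[-2*cos(3*x**2/2)/3] = 2*x*sin(3*x**2/2) = f(x).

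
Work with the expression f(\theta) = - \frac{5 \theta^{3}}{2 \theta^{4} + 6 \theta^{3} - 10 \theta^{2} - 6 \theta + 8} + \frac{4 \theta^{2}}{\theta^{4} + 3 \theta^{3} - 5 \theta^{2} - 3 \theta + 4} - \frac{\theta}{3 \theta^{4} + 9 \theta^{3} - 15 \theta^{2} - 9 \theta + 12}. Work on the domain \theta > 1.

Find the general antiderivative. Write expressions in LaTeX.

F(\theta) = - \frac{13 \log{\left(\theta - 1 \right)}}{200} + \frac{41 \log{\left(\theta + 1 \right)}}{72} - \frac{676 \log{\left(\theta + 4 \right)}}{225} - \frac{7}{60 \theta - 60} + C

The denominator factors as 6 \left(\theta - 1\right)^{2} \left(\theta + 1\right) \left(\theta + 4\right); partial fractions split f into directly integrable pieces: - \frac{676}{225 \left(\theta + 4\right)} + \frac{41}{72 \left(\theta + 1\right)} - \frac{13}{200 \left(\theta - 1\right)} + \frac{7}{60 \left(\theta - 1\right)^{2}}.
Check: d/d\theta[- \frac{13 \log{\left(\theta - 1 \right)}}{200} + \frac{41 \log{\left(\theta + 1 \right)}}{72} - \frac{676 \log{\left(\theta + 4 \right)}}{225} - \frac{7}{60 \theta - 60}] = \frac{- 15 \theta^{3} + 24 \theta^{2} - 2 \theta}{6 \theta^{4} + 18 \theta^{3} - 30 \theta^{2} - 18 \theta + 24}, which equals f(\theta).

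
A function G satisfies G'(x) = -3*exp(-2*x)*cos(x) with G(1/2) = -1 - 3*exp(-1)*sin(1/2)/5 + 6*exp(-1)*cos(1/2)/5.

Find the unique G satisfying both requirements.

G(x) = (-5*exp(2*x) - 3*sin(x) + 6*cos(x))*exp(-2*x)/5

Whatever form G(x) takes, its d/dx must return the stated G'(x).
A general antiderivative is -3*exp(-2*x)*sin(x)/5 + 6*exp(-2*x)*cos(x)/5 + C.
The condition gives C = -1 - 3*exp(-1)*sin(1/2)/5 + 6*exp(-1)*cos(1/2)/5 - (-3*exp(-1)*sin(1/2)/5 + 6*exp(-1)*cos(1/2)/5) = -1.
So G(x) = (-5*exp(2*x) - 3*sin(x) + 6*cos(x))*exp(-2*x)/5.
Check: d/dx[(-5*exp(2*x) - 3*sin(x) + 6*cos(x))*exp(-2*x)/5] = -3*exp(-2*x)*cos(x) = G'(x).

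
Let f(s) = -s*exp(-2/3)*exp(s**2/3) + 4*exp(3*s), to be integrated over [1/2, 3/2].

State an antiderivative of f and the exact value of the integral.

The integrand splits into summands that can be handled one at a time.
F(s) = 4*exp(3*s)/3 - 3*exp(-2/3)*exp(s**2/3)/2 is an antiderivative of f.
Check: d/ds[4*exp(3*s)/3 - 3*exp(-2/3)*exp(s**2/3)/2] = (-s*exp(s**2/3) + 4*exp(2/3)*exp(3*s))*exp(-2/3), which equals f(s).
F(3/2) = -3*exp(1/12)/2 + 4*exp(9/2)/3; F(1/2) = -3*exp(-7/12)/2 + 4*exp(3/2)/3.
Integral = F(3/2) - F(1/2) = -4*exp(3/2)/3 - 3*exp(1/12)/2 + 3*exp(-7/12)/2 + 4*exp(9/2)/3.

Antiderivative: F(s) = 4*exp(3*s)/3 - 3*exp(-2/3)*exp(s**2/3)/2; value = -4*exp(3/2)/3 - 3*exp(1/12)/2 + 3*exp(-7/12)/2 + 4*exp(9/2)/3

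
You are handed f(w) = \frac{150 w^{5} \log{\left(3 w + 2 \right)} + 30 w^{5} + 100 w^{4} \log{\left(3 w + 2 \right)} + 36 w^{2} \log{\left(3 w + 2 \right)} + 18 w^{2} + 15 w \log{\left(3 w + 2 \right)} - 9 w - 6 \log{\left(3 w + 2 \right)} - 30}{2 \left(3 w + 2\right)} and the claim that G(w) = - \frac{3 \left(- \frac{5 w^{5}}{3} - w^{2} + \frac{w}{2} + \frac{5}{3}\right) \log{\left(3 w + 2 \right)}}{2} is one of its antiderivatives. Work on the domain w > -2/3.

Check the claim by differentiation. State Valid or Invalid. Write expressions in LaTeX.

d/dw[G] = \frac{150 w^{5} \log{\left(3 w + 2 \right)} + 30 w^{5} + 100 w^{4} \log{\left(3 w + 2 \right)} + 36 w^{2} \log{\left(3 w + 2 \right)} + 18 w^{2} + 15 w \log{\left(3 w + 2 \right)} - 9 w - 6 \log{\left(3 w + 2 \right)} - 30}{12 w + 8}
d/dw[G] - f(w) = \frac{- 150 w^{5} \log{\left(3 w + 2 \right)} - 30 w^{5} - 100 w^{4} \log{\left(3 w + 2 \right)} - 36 w^{2} \log{\left(3 w + 2 \right)} - 18 w^{2} - 15 w \log{\left(3 w + 2 \right)} + 9 w + 6 \log{\left(3 w + 2 \right)} + 30}{12 w + 8} != 0.

Invalid: d/dw[G] - f = \frac{- 150 w^{5} \log{\left(3 w + 2 \right)} - 30 w^{5} - 100 w^{4} \log{\left(3 w + 2 \right)} - 36 w^{2} \log{\left(3 w + 2 \right)} - 18 w^{2} - 15 w \log{\left(3 w + 2 \right)} + 9 w + 6 \log{\left(3 w + 2 \right)} + 30}{12 w + 8}, which is not 0.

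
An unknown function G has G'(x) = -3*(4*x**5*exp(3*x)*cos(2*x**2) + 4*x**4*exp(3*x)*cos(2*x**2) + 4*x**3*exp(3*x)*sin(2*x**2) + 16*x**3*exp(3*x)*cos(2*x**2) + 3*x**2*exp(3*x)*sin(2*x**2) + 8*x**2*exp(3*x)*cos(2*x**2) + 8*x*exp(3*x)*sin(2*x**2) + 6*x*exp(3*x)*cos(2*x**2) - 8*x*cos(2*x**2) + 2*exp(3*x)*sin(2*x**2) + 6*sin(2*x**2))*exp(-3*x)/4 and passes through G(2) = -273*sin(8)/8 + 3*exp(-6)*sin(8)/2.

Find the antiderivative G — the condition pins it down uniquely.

G'(x) has the shape u'v + uv' for u = -3*x**4/4 - 3*x**3/4 - 3*x**2 - 3*x/2 - 9/8 + 3*exp(-3*x)/2 and v = sin(2*x**2) — it is the derivative of the product u*v.
A general antiderivative is -3*(x**4/2 + x**3/2 + 2*x**2 + x + 3/4 - exp(-3*x))*sin(2*x**2)/2 + C.
The condition gives C = -273*sin(8)/8 + 3*exp(-6)*sin(8)/2 - (-273*sin(8)/8 + 3*exp(-6)*sin(8)/2) = 0.
So G(x) = -3*(x**4/2 + x**3/2 + 2*x**2 + x + 3/4 - exp(-3*x))*sin(2*x**2)/2.
Check: d/dx[-3*(x**4/2 + x**3/2 + 2*x**2 + x + 3/4 - exp(-3*x))*sin(2*x**2)/2] = (-12*x**5*exp(3*x)*cos(2*x**2) - 12*x**4*exp(3*x)*cos(2*x**2) - 12*x**3*exp(3*x)*sin(2*x**2) - 48*x**3*exp(3*x)*cos(2*x**2) - 9*x**2*exp(3*x)*sin(2*x**2) - 24*x**2*exp(3*x)*cos(2*x**2) - 24*x*exp(3*x)*sin(2*x**2) - 18*x*exp(3*x)*cos(2*x**2) + 24*x*cos(2*x**2) - 6*exp(3*x)*sin(2*x**2) - 18*sin(2*x**2))*exp(-3*x)/4, which equals G'(x).

G(x) = -3*(x**4/2 + x**3/2 + 2*x**2 + x + 3/4 - exp(-3*x))*sin(2*x**2)/2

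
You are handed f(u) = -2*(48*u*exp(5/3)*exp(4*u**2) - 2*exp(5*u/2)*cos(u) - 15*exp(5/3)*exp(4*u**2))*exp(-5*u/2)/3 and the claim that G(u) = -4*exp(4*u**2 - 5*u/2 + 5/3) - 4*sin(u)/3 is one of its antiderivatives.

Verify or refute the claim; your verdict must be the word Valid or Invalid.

d/du[G] = -32*u*exp(5/3)*exp(-5*u/2)*exp(4*u**2) - 4*cos(u)/3 + 10*exp(5/3)*exp(-5*u/2)*exp(4*u**2)
d/du[G] - f(u) = -8*cos(u)/3 != 0.

Invalid: d/du[G] - f = -8*cos(u)/3, which is not 0.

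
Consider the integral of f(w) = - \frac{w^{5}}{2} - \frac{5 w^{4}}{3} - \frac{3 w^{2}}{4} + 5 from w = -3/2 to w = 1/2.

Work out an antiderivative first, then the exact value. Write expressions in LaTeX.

Antiderivative: F(w) = - \frac{w \left(w^{5} + 4 w^{4} + 3 w^{2} - 60\right)}{12}; value = \frac{241}{32}

The integrand splits into summands that can be handled one at a time.
F(w) = - \frac{w \left(w^{5} + 4 w^{4} + 3 w^{2} - 60\right)}{12} is an antiderivative of f.
Check: d/dw[- \frac{w \left(w^{5} + 4 w^{4} + 3 w^{2} - 60\right)}{12}] = - \frac{w^{5}}{2} - \frac{5 w^{4}}{3} - \frac{3 w^{2}}{4} + 5 = f(w).
F(1/2) = \frac{629}{256}; F(-3/2) = - \frac{1299}{256}.
Integral = F(1/2) - F(-3/2) = \frac{241}{32}.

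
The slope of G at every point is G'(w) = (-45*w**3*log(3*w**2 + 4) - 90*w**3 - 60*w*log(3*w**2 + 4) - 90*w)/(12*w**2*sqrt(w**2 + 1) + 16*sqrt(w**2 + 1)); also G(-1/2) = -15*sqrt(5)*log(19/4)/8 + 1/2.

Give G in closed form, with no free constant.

G'(w) has the shape u'v + uv' for u = -15*sqrt(4*w**2 + 4)/8 and v = log(3*w**2 + 4) — it is the derivative of the product u*v.
A general antiderivative is -15*sqrt(4*w**2 + 4)*log(3*w**2 + 4)/8 + C.
The condition gives C = -15*sqrt(5)*log(19/4)/8 + 1/2 - (-15*sqrt(5)*log(19/4)/8) = 1/2.
So G(w) = -(15*sqrt(w**2 + 1)*log(3*w**2 + 4) - 2)/4.
Check: d/dw[-(15*sqrt(w**2 + 1)*log(3*w**2 + 4) - 2)/4] = (-45*w**3*log(3*w**2 + 4) - 90*w**3 - 60*w*log(3*w**2 + 4) - 90*w)/(12*w**2*sqrt(w**2 + 1) + 16*sqrt(w**2 + 1)) = G'(w).

G(w) = -(15*sqrt(w**2 + 1)*log(3*w**2 + 4) - 2)/4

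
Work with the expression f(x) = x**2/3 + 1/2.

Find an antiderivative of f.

An antiderivative is F(x) = x**3/9 + x/2.

Check any antiderivative F(x) by computing F'(x) and comparing it with f(x).
Check: d/dx[x**3/9 + x/2] = x**2/3 + 1/2 = f(x).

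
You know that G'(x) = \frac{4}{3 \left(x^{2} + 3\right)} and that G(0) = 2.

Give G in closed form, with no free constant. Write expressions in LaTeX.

G(x) = \frac{2 \left(2 \sqrt{3} \operatorname{atan}{\left(\frac{\sqrt{3} x}{3} \right)} + 9\right)}{9}

For G(x) to be correct, d/dx[G] must agree with the stated G'(x) identically.
A general antiderivative is \frac{4 \sqrt{3} \operatorname{atan}{\left(\frac{\sqrt{3} x}{3} \right)}}{9} + C.
The condition gives C = 2 - (0) = 2.
So G(x) = \frac{2 \left(2 \sqrt{3} \operatorname{atan}{\left(\frac{\sqrt{3} x}{3} \right)} + 9\right)}{9}.
Check: d/dx[\frac{2 \left(2 \sqrt{3} \operatorname{atan}{\left(\frac{\sqrt{3} x}{3} \right)} + 9\right)}{9}] = \frac{4}{3 x^{2} + 9}, which equals G'(x).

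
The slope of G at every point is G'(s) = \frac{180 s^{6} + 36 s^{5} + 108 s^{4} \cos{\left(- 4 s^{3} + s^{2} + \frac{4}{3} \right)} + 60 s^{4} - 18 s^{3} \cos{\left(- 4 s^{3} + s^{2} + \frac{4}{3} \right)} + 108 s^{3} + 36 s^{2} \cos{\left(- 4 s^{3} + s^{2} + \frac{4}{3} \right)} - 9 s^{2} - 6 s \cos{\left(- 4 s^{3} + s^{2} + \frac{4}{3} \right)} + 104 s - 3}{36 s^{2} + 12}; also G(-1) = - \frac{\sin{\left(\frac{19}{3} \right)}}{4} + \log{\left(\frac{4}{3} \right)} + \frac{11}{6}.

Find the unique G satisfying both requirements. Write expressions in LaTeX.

A first test for any G(s): its s-derivative must equal the given G'(s).
A general antiderivative is s^{5} + \frac{s^{4}}{4} + \frac{4 s^{2}}{3} - \frac{s}{4} + \log{\left(s^{2} + \frac{1}{3} \right)} - \frac{\sin{\left(- 4 s^{3} + s^{2} + \frac{4}{3} \right)}}{4} + C.
The condition gives C = - \frac{\sin{\left(\frac{19}{3} \right)}}{4} + \log{\left(\frac{4}{3} \right)} + \frac{11}{6} - (- \frac{\sin{\left(\frac{19}{3} \right)}}{4} + \log{\left(\frac{4}{3} \right)} + \frac{5}{6}) = 1.
So G(s) = s^{5} + \frac{s^{4}}{4} + \frac{4 s^{2}}{3} - \frac{s}{4} + \log{\left(s^{2} + \frac{1}{3} \right)} - \frac{\sin{\left(- 4 s^{3} + s^{2} + \frac{4}{3} \right)}}{4} + 1.
Check: d/ds[s^{5} + \frac{s^{4}}{4} + \frac{4 s^{2}}{3} - \frac{s}{4} + \log{\left(s^{2} + \frac{1}{3} \right)} - \frac{\sin{\left(- 4 s^{3} + s^{2} + \frac{4}{3} \right)}}{4} + 1] = \frac{180 s^{6} + 36 s^{5} + 108 s^{4} \cos{\left(- 4 s^{3} + s^{2} + \frac{4}{3} \right)} + 60 s^{4} - 18 s^{3} \cos{\left(- 4 s^{3} + s^{2} + \frac{4}{3} \right)} + 108 s^{3} + 36 s^{2} \cos{\left(- 4 s^{3} + s^{2} + \frac{4}{3} \right)} - 9 s^{2} - 6 s \cos{\left(- 4 s^{3} + s^{2} + \frac{4}{3} \right)} + 104 s - 3}{36 s^{2} + 12} = G'(s).

G(s) = s^{5} + \frac{s^{4}}{4} + \frac{4 s^{2}}{3} - \frac{s}{4} + \log{\left(s^{2} + \frac{1}{3} \right)} - \frac{\sin{\left(- 4 s^{3} + s^{2} + \frac{4}{3} \right)}}{4} + 1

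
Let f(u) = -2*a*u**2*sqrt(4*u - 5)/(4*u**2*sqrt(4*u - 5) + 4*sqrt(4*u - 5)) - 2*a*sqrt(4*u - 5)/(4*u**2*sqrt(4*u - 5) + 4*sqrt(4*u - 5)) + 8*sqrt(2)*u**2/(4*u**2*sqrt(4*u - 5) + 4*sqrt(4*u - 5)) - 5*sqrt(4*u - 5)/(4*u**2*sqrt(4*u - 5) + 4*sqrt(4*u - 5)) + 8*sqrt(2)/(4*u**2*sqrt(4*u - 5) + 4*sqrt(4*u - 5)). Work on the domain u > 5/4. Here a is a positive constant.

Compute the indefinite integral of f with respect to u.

The integrand splits into summands that can be handled one at a time.
Check: d/du[-a*u/2 + 2*sqrt(2*u - 5/2) - 5*atan(u)/4] = (-2*a*u**2*sqrt(4*u - 5) - 2*a*sqrt(4*u - 5) + 8*sqrt(2)*u**2 - 5*sqrt(4*u - 5) + 8*sqrt(2))/(4*u**2*sqrt(4*u - 5) + 4*sqrt(4*u - 5)), which equals f(u).

F(u) = -a*u/2 + 2*sqrt(2*u - 5/2) - 5*atan(u)/4 + C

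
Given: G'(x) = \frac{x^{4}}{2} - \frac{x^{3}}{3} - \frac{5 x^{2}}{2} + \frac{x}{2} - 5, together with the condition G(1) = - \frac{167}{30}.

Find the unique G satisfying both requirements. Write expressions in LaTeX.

The integrand splits into summands that can be handled one at a time.
A general antiderivative is \frac{x^{5}}{10} - \frac{x^{4}}{12} - \frac{5 x^{3}}{6} + \frac{x^{2}}{4} - 5 x + C.
The condition gives C = - \frac{167}{30} - (- \frac{167}{30}) = 0.
So G(x) = \frac{x^{5}}{10} - \frac{x^{4}}{12} - \frac{5 x^{3}}{6} + \frac{x^{2}}{4} - 5 x.
Check: d/dx[\frac{x^{5}}{10} - \frac{x^{4}}{12} - \frac{5 x^{3}}{6} + \frac{x^{2}}{4} - 5 x] = \frac{x^{4}}{2} - \frac{x^{3}}{3} - \frac{5 x^{2}}{2} + \frac{x}{2} - 5 = G'(x).

G(x) = \frac{x^{5}}{10} - \frac{x^{4}}{12} - \frac{5 x^{3}}{6} + \frac{x^{2}}{4} - 5 x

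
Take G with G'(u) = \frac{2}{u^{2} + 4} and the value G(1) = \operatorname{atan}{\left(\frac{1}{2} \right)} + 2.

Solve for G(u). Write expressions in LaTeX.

G(u) = \operatorname{atan}{\left(\frac{u}{2} \right)} + 2

For G(u) to be correct, d/du[G] must agree with the stated G'(u) identically.
A general antiderivative is \operatorname{atan}{\left(\frac{u}{2} \right)} + C.
The condition gives C = \operatorname{atan}{\left(\frac{1}{2} \right)} + 2 - (\operatorname{atan}{\left(\frac{1}{2} \right)}) = 2.
So G(u) = \operatorname{atan}{\left(\frac{u}{2} \right)} + 2.
Check: d/du[\operatorname{atan}{\left(\frac{u}{2} \right)} + 2] = \frac{2}{u^{2} + 4} = G'(u).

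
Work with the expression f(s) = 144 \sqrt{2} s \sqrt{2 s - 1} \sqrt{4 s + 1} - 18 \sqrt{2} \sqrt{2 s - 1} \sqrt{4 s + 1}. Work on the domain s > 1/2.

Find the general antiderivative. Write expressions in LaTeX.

f has the shape u'v + uv' for u = 3 \left(4 s + 1\right)^{\frac{3}{2}} and v = \left(4 s - 2\right)^{\frac{3}{2}} — it is the derivative of the product u*v.
Check: d/ds[48 s^{2} \sqrt{4 s - 2} \sqrt{4 s + 1} - 12 s \sqrt{4 s - 2} \sqrt{4 s + 1} - 6 \sqrt{4 s - 2} \sqrt{4 s + 1}] = \frac{1152 \sqrt{2} s^{3} - 432 \sqrt{2} s^{2} - 108 \sqrt{2} s + 18 \sqrt{2}}{\sqrt{2 s - 1} \sqrt{4 s + 1}}, which equals f(s).

F(s) = 48 s^{2} \sqrt{4 s - 2} \sqrt{4 s + 1} - 12 s \sqrt{4 s - 2} \sqrt{4 s + 1} - 6 \sqrt{4 s - 2} \sqrt{4 s + 1} + C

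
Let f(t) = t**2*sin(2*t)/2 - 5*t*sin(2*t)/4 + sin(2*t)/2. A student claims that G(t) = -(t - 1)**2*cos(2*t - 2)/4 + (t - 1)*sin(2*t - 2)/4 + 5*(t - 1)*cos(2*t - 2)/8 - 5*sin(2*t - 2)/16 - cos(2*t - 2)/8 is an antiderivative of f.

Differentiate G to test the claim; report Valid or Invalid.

d/dt[G] = t**2*sin(2*t - 2)/2 - 9*t*sin(2*t - 2)/4 + 9*sin(2*t - 2)/4
d/dt[G] - f(t) = -t**2*sin(2*t)/2 + t**2*sin(2*t - 2)/2 + 5*t*sin(2*t)/4 - 9*t*sin(2*t - 2)/4 - sin(2*t)/2 + 9*sin(2*t - 2)/4 != 0.

Invalid: d/dt[G] - f = -t**2*sin(2*t)/2 + t**2*sin(2*t - 2)/2 + 5*t*sin(2*t)/4 - 9*t*sin(2*t - 2)/4 - sin(2*t)/2 + 9*sin(2*t - 2)/4, which is not 0.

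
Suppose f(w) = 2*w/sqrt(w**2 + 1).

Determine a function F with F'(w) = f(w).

An antiderivative is F(w) = 2*sqrt(w**2 + 1).

f matches the chain-rule pattern g'(h)*h' with inner function h(w) = w**2 + 1; substituting u = h(w) collapses the integral.
Check: d/dw[2*sqrt(w**2 + 1)] = 2*w/sqrt(w**2 + 1) = f(w).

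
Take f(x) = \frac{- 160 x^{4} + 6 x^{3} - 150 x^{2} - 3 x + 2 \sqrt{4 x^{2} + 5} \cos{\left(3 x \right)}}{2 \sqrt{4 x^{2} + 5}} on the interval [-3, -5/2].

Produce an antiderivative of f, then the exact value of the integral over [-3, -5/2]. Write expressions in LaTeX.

Antiderivative: F(x) = - 5 x^{3} \sqrt{4 x^{2} + 5} + \frac{x^{2} \sqrt{4 x^{2} + 5}}{4} - \sqrt{4 x^{2} + 5} + \frac{\sin{\left(3 x \right)}}{3}; value = - \frac{545 \sqrt{41}}{4} - \frac{\sin{\left(\frac{15}{2} \right)}}{3} + \frac{\sin{\left(9 \right)}}{3} + \frac{1259 \sqrt{30}}{16}

Whatever form F(x) takes, F'(x) = f(x) is non-negotiable.
F(x) = - 5 x^{3} \sqrt{4 x^{2} + 5} + \frac{x^{2} \sqrt{4 x^{2} + 5}}{4} - \sqrt{4 x^{2} + 5} + \frac{\sin{\left(3 x \right)}}{3} is an antiderivative of f.
Check: d/dx[- 5 x^{3} \sqrt{4 x^{2} + 5} + \frac{x^{2} \sqrt{4 x^{2} + 5}}{4} - \sqrt{4 x^{2} + 5} + \frac{\sin{\left(3 x \right)}}{3}] = \frac{- 160 x^{4} + 6 x^{3} - 150 x^{2} - 3 x + 2 \sqrt{4 x^{2} + 5} \cos{\left(3 x \right)}}{2 \sqrt{4 x^{2} + 5}} = f(x).
F(-5/2) = - \frac{\sin{\left(\frac{15}{2} \right)}}{3} + \frac{1259 \sqrt{30}}{16}; F(-3) = - \frac{\sin{\left(9 \right)}}{3} + \frac{545 \sqrt{41}}{4}.
Integral = F(-5/2) - F(-3) = - \frac{545 \sqrt{41}}{4} - \frac{\sin{\left(\frac{15}{2} \right)}}{3} + \frac{\sin{\left(9 \right)}}{3} + \frac{1259 \sqrt{30}}{16}.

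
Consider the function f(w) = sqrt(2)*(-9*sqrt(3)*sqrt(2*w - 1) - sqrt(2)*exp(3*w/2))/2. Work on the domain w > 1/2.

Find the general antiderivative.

F(w) = sqrt(2)*(-18*sqrt(3)*w*sqrt(2*w - 1) + 9*sqrt(3)*sqrt(2*w - 1) - 2*sqrt(2)*exp(3*w/2))/6 + C

For F(w) to be correct the identity F'(w) - f(w) = 0 must hold.
Check: d/dw[sqrt(2)*(-18*sqrt(3)*w*sqrt(2*w - 1) + 9*sqrt(3)*sqrt(2*w - 1) - 2*sqrt(2)*exp(3*w/2))/6] = (-18*sqrt(6)*w - 2*sqrt(2*w - 1)*exp(3*w/2) + 9*sqrt(6))/(2*sqrt(2*w - 1)), which equals f(w).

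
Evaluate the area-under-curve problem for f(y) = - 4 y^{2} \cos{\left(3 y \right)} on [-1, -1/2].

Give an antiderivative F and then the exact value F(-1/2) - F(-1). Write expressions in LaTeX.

Recover f(y) by differentiating a candidate F(y); any mismatch rules it out.
F(y) = - \frac{4 \left(9 y^{2} \sin{\left(3 y \right)} + 6 y \cos{\left(3 y \right)} - 2 \sin{\left(3 y \right)}\right)}{27} is an antiderivative of f.
Check: d/dy[- \frac{4 \left(9 y^{2} \sin{\left(3 y \right)} + 6 y \cos{\left(3 y \right)} - 2 \sin{\left(3 y \right)}\right)}{27}] = - 4 y^{2} \cos{\left(3 y \right)} = f(y).
F(-1/2) = \frac{4 \cos{\left(\frac{3}{2} \right)}}{9} + \frac{\sin{\left(\frac{3}{2} \right)}}{27}; F(-1) = \frac{8 \cos{\left(3 \right)}}{9} + \frac{28 \sin{\left(3 \right)}}{27}.
Integral = F(-1/2) - F(-1) = - \frac{28 \sin{\left(3 \right)}}{27} + \frac{4 \cos{\left(\frac{3}{2} \right)}}{9} + \frac{\sin{\left(\frac{3}{2} \right)}}{27} - \frac{8 \cos{\left(3 \right)}}{9}.

Antiderivative: F(y) = - \frac{4 \left(9 y^{2} \sin{\left(3 y \right)} + 6 y \cos{\left(3 y \right)} - 2 \sin{\left(3 y \right)}\right)}{27}; value = - \frac{28 \sin{\left(3 \right)}}{27} + \frac{4 \cos{\left(\frac{3}{2} \right)}}{9} + \frac{\sin{\left(\frac{3}{2} \right)}}{27} - \frac{8 \cos{\left(3 \right)}}{9}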